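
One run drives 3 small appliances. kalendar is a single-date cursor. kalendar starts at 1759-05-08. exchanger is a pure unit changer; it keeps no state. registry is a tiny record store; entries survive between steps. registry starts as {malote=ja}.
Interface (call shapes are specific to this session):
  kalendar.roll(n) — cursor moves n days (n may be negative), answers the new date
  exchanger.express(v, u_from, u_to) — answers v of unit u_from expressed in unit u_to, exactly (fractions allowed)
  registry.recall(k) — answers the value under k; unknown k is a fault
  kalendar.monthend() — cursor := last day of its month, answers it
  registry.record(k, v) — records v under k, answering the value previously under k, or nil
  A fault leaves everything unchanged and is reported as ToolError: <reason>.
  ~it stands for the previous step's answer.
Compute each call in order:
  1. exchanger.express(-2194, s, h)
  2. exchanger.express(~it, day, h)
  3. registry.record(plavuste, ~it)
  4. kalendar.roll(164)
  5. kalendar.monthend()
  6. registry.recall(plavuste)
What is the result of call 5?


> exchanger.express v: -2194 u_from: s u_to: h
[out] -1097/1800
> exchanger.express v: ~it u_from: day u_to: h
[out] -1097/75
> registry.record k: plavuste v: ~it
[out] nil
> kalendar.roll n: 164
[out] 1759-10-19
> kalendar.monthend
[out] 1759-10-31
> registry.recall k: plavuste
[out] -1097/75

Answer: 1759-10-31


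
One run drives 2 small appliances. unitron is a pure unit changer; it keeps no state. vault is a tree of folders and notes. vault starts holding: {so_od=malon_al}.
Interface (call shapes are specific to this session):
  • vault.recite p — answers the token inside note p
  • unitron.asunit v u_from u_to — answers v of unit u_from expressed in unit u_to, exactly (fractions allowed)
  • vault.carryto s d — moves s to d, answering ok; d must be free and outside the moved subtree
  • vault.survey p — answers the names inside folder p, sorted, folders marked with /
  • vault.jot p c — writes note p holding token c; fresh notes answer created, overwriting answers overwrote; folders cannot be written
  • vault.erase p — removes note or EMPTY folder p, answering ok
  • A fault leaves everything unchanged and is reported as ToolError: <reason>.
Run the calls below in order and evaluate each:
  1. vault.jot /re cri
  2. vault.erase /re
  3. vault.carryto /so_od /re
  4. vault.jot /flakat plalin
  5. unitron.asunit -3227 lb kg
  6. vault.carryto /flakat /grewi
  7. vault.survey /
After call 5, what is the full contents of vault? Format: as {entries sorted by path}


Next I call jot with p=/re, c=cri, giving created.
Now I run erase with p=/re, and observe ok.
Next I call carryto with s=/so_od, d=/re, → ok.
Now I run jot with p=/flakat, c=plalin: created.
Then asunit with v=-3227, u_from=lb, u_to=kg, and see -146374257799/100000000.
Now I run carryto with s=/flakat, d=/grewi, yielding ok.
I invoke survey with p=/, yielding [grewi, re].

Answer: {flakat=plalin, re=malon_al}


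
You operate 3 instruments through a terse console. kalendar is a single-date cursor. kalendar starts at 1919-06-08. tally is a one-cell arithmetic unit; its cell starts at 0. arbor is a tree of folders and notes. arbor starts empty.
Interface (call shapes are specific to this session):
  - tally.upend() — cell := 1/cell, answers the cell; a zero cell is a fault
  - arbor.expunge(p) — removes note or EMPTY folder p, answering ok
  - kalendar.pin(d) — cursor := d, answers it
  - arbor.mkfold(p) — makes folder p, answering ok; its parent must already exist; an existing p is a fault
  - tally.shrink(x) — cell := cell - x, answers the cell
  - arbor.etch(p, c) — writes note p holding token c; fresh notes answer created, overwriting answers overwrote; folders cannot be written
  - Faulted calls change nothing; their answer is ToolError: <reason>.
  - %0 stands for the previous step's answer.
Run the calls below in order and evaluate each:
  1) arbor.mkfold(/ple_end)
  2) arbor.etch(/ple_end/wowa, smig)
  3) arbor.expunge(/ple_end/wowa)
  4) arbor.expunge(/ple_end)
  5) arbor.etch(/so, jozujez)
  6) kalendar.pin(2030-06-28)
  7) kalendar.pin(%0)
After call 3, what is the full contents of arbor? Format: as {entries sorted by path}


# mkfold(p='/ple_end') ~> ok
# etch(p='/ple_end/wowa', c='smig') ~> created
# expunge(p='/ple_end/wowa') ~> ok
# expunge(p='/ple_end') ~> ok
# etch(p='/so', c='jozujez') ~> created
# pin(d='2030-06-28') ~> 2030-06-28
# pin(d='%0') ~> 2030-06-28

Answer: {ple_end/}


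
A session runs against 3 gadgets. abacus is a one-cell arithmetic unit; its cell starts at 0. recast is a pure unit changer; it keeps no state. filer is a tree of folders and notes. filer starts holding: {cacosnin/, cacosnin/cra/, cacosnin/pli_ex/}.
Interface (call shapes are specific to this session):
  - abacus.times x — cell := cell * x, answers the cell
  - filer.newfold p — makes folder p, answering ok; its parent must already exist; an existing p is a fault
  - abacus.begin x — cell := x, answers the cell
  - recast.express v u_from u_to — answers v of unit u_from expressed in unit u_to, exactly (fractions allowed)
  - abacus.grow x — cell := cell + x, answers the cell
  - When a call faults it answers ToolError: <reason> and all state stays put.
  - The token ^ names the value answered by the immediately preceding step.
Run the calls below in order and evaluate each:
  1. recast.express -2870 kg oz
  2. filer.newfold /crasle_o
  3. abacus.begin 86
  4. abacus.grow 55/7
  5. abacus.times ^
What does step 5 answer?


I use recast.express on v: -2870, u_from: kg, u_to: oz, which returns -656000000000/6479891.
I call filer.newfold on p: /crasle_o, giving ok.
Calling abacus.begin on x: 86, and see 86.
Now I run abacus.grow on x: 55/7, and observe 657/7.
I use abacus.times on x: ^, → 431649/49.

Answer: 431649/49


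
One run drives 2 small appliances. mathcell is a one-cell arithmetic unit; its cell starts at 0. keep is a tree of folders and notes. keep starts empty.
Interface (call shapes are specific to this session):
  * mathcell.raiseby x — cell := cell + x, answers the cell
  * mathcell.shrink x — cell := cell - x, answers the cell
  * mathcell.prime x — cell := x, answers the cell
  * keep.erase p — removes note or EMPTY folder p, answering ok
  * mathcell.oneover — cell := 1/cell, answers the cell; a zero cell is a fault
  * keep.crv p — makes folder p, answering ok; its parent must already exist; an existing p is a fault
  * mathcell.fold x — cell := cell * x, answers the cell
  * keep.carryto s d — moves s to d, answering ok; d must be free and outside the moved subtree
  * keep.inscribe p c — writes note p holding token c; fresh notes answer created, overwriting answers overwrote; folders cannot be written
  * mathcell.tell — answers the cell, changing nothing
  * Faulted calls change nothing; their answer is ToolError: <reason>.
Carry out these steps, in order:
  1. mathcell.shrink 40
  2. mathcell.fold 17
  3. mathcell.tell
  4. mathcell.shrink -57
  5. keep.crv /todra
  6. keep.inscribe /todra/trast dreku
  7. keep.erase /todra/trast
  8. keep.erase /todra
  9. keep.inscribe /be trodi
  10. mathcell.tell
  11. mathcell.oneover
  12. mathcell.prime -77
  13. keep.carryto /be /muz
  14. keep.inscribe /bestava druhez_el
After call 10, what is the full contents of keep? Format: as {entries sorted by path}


Answer: {be=trodi}

Derivation:
>>> mathcell.shrink x: 40
:: -40
>>> mathcell.fold x: 17
:: -680
>>> mathcell.tell
:: -680
>>> mathcell.shrink x: -57
:: -623
>>> keep.crv p: /todra
:: ok
>>> keep.inscribe p: /todra/trast c: dreku
:: created
>>> keep.erase p: /todra/trast
:: ok
>>> keep.erase p: /todra
:: ok
>>> keep.inscribe p: /be c: trodi
:: created
>>> mathcell.tell
:: -623
>>> mathcell.oneover
:: -1/623
>>> mathcell.prime x: -77
:: -77
>>> keep.carryto s: /be d: /muz
:: ok
>>> keep.inscribe p: /bestava c: druhez_el
:: created


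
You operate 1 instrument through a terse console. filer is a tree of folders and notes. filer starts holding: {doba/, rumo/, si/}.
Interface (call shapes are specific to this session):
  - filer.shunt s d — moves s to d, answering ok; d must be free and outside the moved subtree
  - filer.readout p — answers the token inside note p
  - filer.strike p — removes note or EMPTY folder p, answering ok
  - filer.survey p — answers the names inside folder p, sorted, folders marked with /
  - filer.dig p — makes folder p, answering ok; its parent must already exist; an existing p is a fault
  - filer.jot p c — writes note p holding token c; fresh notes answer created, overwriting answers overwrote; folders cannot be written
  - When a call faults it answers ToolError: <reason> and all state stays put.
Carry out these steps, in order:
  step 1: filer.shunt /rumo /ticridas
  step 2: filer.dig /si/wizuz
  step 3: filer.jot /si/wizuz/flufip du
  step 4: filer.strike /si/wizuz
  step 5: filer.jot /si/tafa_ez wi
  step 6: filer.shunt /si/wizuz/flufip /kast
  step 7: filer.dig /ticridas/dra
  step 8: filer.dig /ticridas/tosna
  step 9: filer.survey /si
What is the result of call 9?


I invoke filer.shunt passing s=/rumo, d=/ticridas, yielding ok.
I call filer.dig passing p=/si/wizuz, and observe ok.
I call filer.jot passing p=/si/wizuz/flufip, c=du, and get created.
I call filer.strike passing p=/si/wizuz, and observe ToolError: not empty.
Now I run filer.jot passing p=/si/tafa_ez, c=wi, yielding created.
Calling filer.shunt passing s=/si/wizuz/flufip, d=/kast: ok.
I call filer.dig passing p=/ticridas/dra, and get ok.
I call filer.dig passing p=/ticridas/tosna, which returns ok.
Then filer.survey passing p=/si, — result: [tafa_ez, wizuz/].

Answer: [tafa_ez, wizuz/]


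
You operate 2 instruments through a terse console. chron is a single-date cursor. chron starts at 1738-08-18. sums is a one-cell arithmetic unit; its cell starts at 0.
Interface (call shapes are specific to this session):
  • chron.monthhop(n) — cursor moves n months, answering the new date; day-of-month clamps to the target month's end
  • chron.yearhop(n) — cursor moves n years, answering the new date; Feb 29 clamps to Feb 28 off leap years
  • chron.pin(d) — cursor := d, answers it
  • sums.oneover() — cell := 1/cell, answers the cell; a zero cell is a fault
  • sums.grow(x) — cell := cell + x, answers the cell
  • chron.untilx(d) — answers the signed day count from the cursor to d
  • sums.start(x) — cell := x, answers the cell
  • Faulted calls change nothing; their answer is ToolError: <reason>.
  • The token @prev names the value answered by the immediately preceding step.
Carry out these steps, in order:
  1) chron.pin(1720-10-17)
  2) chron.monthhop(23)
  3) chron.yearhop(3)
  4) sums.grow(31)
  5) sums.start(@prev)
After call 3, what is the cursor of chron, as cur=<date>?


Answer: cur=1725-09-17

Derivation:
I use pin passing 1720-10-17: 1720-10-17.
Invoking monthhop passing 23, and get 1722-09-17.
I invoke yearhop passing 3, yielding 1725-09-17.
I try grow passing 31, → 31.
Now I run start passing @prev, and see 31.


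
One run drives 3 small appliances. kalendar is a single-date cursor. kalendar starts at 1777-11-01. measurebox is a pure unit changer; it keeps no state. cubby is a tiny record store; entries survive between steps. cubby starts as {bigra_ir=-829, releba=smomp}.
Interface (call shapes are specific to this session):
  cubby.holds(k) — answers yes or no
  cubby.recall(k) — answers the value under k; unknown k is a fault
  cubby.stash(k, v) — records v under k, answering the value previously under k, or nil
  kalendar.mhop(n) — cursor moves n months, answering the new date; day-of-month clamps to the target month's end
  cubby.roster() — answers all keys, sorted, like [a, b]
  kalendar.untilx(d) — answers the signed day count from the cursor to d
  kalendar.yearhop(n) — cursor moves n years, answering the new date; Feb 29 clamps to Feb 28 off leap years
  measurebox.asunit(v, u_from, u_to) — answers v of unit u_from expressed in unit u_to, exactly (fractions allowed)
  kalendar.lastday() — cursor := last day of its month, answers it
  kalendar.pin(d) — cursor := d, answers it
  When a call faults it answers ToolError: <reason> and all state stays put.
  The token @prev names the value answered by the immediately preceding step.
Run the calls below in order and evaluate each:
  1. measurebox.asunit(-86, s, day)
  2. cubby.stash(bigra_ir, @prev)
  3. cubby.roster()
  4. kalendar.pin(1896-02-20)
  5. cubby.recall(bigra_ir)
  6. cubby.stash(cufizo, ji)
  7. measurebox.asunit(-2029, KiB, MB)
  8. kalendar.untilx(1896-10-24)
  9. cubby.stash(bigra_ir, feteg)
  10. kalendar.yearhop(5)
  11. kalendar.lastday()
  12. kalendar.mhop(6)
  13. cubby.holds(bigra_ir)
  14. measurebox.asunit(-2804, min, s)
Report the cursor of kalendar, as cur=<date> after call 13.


·→ asunit(v: -86, u_from: s, u_to: day)
·← -43/43200
·→ stash(k: bigra_ir, v: @prev)
·← -829
·→ roster()
·← [bigra_ir, releba]
·→ pin(d: 1896-02-20)
·← 1896-02-20
·→ recall(k: bigra_ir)
·← -43/43200
·→ stash(k: cufizo, v: ji)
·← nil
·→ asunit(v: -2029, u_from: KiB, u_to: MB)
·← -32464/15625
·→ untilx(d: 1896-10-24)
·← 247
·→ stash(k: bigra_ir, v: feteg)
·← -43/43200
·→ yearhop(n: 5)
·← 1901-02-20
·→ lastday()
·← 1901-02-28
·→ mhop(n: 6)
·← 1901-08-28
·→ holds(k: bigra_ir)
·← yes
·→ asunit(v: -2804, u_from: min, u_to: s)
·← -168240

Answer: cur=1901-08-28


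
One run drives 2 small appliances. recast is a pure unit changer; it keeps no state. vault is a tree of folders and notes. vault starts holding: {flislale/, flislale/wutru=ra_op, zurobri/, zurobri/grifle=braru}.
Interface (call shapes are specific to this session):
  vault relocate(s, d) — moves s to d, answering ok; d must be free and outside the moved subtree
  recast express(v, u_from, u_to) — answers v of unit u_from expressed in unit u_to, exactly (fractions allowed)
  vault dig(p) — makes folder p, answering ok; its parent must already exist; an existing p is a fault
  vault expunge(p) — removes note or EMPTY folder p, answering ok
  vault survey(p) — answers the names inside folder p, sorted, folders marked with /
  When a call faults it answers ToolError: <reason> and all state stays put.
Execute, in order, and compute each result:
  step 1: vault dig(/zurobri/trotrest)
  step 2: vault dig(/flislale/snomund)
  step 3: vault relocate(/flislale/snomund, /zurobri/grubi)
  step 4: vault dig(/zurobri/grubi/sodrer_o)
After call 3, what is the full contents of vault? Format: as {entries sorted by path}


Answer: {flislale/, flislale/wutru=ra_op, zurobri/, zurobri/grifle=braru, zurobri/grubi/, zurobri/trotrest/}

Derivation:
>> vault dig(/zurobri/trotrest)
<< ok
>> vault dig(/flislale/snomund)
<< ok
>> vault relocate(/flislale/snomund, /zurobri/grubi)
<< ok
>> vault dig(/zurobri/grubi/sodrer_o)
<< ok


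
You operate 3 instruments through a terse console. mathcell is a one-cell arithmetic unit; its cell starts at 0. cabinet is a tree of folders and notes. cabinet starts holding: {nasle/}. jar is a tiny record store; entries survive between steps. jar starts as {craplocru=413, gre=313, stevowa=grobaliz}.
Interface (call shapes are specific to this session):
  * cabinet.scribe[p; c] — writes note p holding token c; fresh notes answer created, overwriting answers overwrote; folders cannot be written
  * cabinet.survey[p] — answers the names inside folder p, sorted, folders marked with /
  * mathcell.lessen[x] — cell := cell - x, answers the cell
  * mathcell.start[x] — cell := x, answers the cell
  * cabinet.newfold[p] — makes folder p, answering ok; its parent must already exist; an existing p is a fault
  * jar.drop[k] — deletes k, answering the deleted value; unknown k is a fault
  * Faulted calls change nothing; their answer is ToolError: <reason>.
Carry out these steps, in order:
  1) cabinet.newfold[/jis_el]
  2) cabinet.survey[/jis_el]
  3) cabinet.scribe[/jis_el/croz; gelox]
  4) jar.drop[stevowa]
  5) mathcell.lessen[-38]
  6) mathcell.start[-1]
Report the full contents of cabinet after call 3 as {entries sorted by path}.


Answer: {jis_el/, jis_el/croz=gelox, nasle/}

Derivation:
CALL newfold[p: /jis_el]
RET  ok
CALL survey[p: /jis_el]
RET  []
CALL scribe[p: /jis_el/croz; c: gelox]
RET  created
CALL drop[k: stevowa]
RET  grobaliz
CALL lessen[x: -38]
RET  38
CALL start[x: -1]
RET  -1


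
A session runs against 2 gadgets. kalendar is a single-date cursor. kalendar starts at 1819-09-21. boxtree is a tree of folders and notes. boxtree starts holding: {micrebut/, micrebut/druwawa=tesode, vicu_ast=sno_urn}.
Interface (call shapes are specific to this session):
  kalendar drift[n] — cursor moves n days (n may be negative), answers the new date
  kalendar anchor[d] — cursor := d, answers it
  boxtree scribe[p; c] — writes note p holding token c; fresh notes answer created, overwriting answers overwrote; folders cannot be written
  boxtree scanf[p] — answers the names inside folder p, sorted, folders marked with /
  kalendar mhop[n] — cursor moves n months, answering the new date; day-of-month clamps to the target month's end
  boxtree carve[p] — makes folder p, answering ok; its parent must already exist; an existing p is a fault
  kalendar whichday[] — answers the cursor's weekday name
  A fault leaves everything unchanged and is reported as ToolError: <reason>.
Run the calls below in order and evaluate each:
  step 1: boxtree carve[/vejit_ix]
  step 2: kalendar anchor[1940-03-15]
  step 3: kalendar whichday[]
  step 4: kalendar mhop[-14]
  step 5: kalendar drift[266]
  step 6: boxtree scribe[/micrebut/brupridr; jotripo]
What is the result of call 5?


Act: boxtree carve[/vejit_ix]
Obs: ok
Act: kalendar anchor[1940-03-15]
Obs: 1940-03-15
Act: kalendar whichday[]
Obs: Friday
Act: kalendar mhop[-14]
Obs: 1939-01-15
Act: kalendar drift[266]
Obs: 1939-10-08
Act: boxtree scribe[/micrebut/brupridr; jotripo]
Obs: created

Answer: 1939-10-08


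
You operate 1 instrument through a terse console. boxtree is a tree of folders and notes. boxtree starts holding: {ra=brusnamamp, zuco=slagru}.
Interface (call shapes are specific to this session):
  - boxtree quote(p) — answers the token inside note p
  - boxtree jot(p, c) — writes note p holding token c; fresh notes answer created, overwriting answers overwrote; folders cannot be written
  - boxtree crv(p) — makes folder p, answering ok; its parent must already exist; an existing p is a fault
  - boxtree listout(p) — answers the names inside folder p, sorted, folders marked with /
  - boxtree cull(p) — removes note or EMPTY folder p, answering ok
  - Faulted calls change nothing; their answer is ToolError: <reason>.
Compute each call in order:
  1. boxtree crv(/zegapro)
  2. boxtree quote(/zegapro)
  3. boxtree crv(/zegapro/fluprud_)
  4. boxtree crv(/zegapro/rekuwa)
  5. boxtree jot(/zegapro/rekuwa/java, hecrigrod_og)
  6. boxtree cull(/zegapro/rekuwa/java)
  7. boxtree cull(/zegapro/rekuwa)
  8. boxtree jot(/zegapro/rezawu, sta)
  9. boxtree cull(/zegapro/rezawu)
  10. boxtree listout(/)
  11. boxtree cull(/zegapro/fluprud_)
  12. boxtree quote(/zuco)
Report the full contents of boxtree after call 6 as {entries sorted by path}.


Answer: {ra=brusnamamp, zegapro/, zegapro/fluprud_/, zegapro/rekuwa/, zuco=slagru}

Derivation:
Do: boxtree crv[p=/zegapro]
See: ok
Do: boxtree quote[p=/zegapro]
See: ToolError: is a directory
Do: boxtree crv[p=/zegapro/fluprud_]
See: ok
Do: boxtree crv[p=/zegapro/rekuwa]
See: ok
Do: boxtree jot[p=/zegapro/rekuwa/java; c=hecrigrod_og]
See: created
Do: boxtree cull[p=/zegapro/rekuwa/java]
See: ok
Do: boxtree cull[p=/zegapro/rekuwa]
See: ok
Do: boxtree jot[p=/zegapro/rezawu; c=sta]
See: created
Do: boxtree cull[p=/zegapro/rezawu]
See: ok
Do: boxtree listout[p=/]
See: [ra, zegapro/, zuco]
Do: boxtree cull[p=/zegapro/fluprud_]
See: ok
Do: boxtree quote[p=/zuco]
See: slagru


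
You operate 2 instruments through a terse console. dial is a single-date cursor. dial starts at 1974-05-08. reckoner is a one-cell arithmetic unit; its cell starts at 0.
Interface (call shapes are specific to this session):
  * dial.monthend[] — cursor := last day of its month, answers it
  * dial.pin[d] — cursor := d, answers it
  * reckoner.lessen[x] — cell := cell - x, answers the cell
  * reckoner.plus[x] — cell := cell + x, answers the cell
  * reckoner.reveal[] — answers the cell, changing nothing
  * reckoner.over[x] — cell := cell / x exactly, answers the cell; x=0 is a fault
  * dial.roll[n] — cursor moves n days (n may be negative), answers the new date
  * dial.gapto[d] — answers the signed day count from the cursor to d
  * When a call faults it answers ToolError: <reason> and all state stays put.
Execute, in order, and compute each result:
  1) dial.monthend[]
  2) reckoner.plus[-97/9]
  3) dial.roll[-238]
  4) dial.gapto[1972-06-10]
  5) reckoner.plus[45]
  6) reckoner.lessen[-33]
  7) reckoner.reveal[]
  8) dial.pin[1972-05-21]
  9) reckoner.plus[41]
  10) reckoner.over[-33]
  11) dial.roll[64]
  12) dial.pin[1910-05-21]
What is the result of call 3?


==> monthend()
<== 1974-05-31
==> plus(x: -97/9)
<== -97/9
==> roll(n: -238)
<== 1973-10-05
==> gapto(d: 1972-06-10)
<== -482
==> plus(x: 45)
<== 308/9
==> lessen(x: -33)
<== 605/9
==> reveal()
<== 605/9
==> pin(d: 1972-05-21)
<== 1972-05-21
==> plus(x: 41)
<== 974/9
==> over(x: -33)
<== -974/297
==> roll(n: 64)
<== 1972-07-24
==> pin(d: 1910-05-21)
<== 1910-05-21

Answer: 1973-10-05


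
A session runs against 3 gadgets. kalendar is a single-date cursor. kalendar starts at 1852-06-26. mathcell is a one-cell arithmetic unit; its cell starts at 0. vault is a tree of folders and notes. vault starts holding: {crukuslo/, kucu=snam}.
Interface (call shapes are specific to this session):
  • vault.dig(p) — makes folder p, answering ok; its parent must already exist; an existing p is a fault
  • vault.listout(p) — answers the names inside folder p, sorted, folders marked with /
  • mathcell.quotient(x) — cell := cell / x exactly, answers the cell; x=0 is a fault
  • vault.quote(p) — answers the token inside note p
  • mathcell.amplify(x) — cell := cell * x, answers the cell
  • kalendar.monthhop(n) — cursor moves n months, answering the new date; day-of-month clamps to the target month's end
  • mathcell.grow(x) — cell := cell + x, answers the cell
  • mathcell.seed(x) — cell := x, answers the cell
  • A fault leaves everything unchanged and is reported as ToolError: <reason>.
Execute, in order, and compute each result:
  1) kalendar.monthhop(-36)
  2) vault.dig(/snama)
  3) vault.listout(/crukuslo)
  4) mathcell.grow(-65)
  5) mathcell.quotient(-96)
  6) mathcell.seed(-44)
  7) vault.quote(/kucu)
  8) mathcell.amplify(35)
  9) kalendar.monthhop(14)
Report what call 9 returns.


>> kalendar.monthhop(n='-36')
<< 1849-06-26
>> vault.dig(p='/snama')
<< ok
>> vault.listout(p='/crukuslo')
<< []
>> mathcell.grow(x='-65')
<< -65
>> mathcell.quotient(x='-96')
<< 65/96
>> mathcell.seed(x='-44')
<< -44
>> vault.quote(p='/kucu')
<< snam
>> mathcell.amplify(x='35')
<< -1540
>> kalendar.monthhop(n='14')
<< 1850-08-26

Answer: 1850-08-26


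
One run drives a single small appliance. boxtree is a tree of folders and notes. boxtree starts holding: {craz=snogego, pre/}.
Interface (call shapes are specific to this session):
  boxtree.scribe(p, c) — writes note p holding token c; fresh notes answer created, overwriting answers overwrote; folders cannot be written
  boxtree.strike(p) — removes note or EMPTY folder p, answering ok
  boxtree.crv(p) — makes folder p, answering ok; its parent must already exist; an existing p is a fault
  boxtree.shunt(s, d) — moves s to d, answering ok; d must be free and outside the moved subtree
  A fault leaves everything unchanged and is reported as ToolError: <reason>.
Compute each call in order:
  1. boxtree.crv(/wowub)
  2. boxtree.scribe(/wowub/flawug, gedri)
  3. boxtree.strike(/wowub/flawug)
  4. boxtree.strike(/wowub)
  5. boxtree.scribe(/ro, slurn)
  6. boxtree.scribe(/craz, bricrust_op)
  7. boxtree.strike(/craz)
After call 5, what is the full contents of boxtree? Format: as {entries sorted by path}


I run boxtree.crv with p=/wowub, → ok.
Calling boxtree.scribe with p=/wowub/flawug, c=gedri, — result: created.
Now I run boxtree.strike with p=/wowub/flawug, which returns ok.
Next I call boxtree.strike with p=/wowub, — result: ok.
I run boxtree.scribe with p=/ro, c=slurn, and get created.
I use boxtree.scribe with p=/craz, c=bricrust_op: overwrote.
Invoking boxtree.strike with p=/craz, which returns ok.

Answer: {craz=snogego, pre/, ro=slurn}


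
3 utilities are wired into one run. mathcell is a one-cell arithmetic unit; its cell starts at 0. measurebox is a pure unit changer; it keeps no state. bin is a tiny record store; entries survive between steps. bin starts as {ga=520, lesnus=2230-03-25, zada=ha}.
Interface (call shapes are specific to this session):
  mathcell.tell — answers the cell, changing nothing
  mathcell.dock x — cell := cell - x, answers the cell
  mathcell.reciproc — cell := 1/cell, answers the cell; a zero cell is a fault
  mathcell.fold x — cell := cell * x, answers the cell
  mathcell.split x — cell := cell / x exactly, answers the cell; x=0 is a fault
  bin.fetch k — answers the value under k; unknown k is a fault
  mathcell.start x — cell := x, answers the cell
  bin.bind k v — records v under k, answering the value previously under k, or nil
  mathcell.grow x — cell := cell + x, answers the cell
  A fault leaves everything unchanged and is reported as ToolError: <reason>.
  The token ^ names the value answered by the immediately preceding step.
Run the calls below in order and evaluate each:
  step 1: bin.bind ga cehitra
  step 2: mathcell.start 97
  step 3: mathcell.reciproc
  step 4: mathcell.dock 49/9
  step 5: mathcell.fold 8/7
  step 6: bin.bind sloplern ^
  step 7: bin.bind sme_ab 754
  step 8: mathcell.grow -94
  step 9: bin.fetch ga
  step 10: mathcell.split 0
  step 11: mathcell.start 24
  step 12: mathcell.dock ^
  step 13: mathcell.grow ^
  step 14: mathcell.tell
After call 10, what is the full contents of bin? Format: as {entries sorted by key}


$ bind k='ga' v='cehitra'
= 520
$ start x='97'
= 97
$ reciproc
= 1/97
$ dock x='49/9'
= -4744/873
$ fold x='8/7'
= -37952/6111
$ bind k='sloplern' v='^'
= nil
$ bind k='sme_ab' v='754'
= nil
$ grow x='-94'
= -612386/6111
$ fetch k='ga'
= cehitra
$ split x='0'
= ToolError: division by zero
$ start x='24'
= 24
$ dock x='^'
= 0
$ grow x='^'
= 0
$ tell
= 0

Answer: {ga=cehitra, lesnus=2230-03-25, sloplern=-37952/6111, sme_ab=754, zada=ha}


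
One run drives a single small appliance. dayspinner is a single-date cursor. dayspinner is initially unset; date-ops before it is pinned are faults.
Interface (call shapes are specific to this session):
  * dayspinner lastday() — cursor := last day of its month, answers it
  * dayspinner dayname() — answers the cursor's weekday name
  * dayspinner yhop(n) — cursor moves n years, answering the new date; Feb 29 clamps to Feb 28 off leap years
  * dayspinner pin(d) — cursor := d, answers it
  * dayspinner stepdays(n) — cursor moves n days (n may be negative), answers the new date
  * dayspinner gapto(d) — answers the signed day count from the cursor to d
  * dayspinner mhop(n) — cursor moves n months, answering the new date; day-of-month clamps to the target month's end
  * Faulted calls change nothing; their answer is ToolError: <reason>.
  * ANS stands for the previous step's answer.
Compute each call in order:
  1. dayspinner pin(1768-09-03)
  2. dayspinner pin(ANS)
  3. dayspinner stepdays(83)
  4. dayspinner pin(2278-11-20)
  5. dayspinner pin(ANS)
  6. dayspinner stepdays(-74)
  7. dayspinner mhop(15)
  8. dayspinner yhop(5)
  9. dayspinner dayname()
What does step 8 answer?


-- dayspinner pin(d=1768-09-03) -> 1768-09-03
-- dayspinner pin(d=ANS) -> 1768-09-03
-- dayspinner stepdays(n=83) -> 1768-11-25
-- dayspinner pin(d=2278-11-20) -> 2278-11-20
-- dayspinner pin(d=ANS) -> 2278-11-20
-- dayspinner stepdays(n=-74) -> 2278-09-07
-- dayspinner mhop(n=15) -> 2279-12-07
-- dayspinner yhop(n=5) -> 2284-12-07
-- dayspinner dayname() -> Sunday

Answer: 2284-12-07


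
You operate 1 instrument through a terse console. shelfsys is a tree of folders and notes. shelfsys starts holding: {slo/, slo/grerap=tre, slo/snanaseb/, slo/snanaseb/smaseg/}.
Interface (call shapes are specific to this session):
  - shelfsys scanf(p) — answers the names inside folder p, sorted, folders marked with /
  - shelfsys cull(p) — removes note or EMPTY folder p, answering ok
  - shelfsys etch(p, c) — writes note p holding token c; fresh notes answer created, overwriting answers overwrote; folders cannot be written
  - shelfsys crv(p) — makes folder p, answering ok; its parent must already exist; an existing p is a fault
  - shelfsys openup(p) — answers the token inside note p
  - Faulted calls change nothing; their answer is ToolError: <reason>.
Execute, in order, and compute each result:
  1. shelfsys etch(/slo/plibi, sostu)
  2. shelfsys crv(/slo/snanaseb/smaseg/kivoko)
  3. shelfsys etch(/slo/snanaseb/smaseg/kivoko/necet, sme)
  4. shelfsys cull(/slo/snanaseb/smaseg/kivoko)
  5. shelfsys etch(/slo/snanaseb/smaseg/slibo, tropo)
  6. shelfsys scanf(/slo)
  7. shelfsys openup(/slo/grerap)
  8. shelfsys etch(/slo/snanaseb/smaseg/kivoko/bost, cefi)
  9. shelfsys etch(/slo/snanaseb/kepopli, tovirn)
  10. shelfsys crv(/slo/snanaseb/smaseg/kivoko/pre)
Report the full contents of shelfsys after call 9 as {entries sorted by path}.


Answer: {slo/, slo/grerap=tre, slo/plibi=sostu, slo/snanaseb/, slo/snanaseb/kepopli=tovirn, slo/snanaseb/smaseg/, slo/snanaseb/smaseg/kivoko/, slo/snanaseb/smaseg/kivoko/bost=cefi, slo/snanaseb/smaseg/kivoko/necet=sme, slo/snanaseb/smaseg/slibo=tropo}

Derivation:
I run shelfsys etch on p→/slo/plibi, c→sostu, which returns created.
I call shelfsys crv on p→/slo/snanaseb/smaseg/kivoko, and see ok.
Then shelfsys etch on p→/slo/snanaseb/smaseg/kivoko/necet, c→sme, and see created.
Next I call shelfsys cull on p→/slo/snanaseb/smaseg/kivoko, and observe ToolError: not empty.
Using shelfsys etch on p→/slo/snanaseb/smaseg/slibo, c→tropo, which returns created.
I call shelfsys scanf on p→/slo, and see [grerap, plibi, snanaseb/].
Calling shelfsys openup on p→/slo/grerap: tre.
Now I run shelfsys etch on p→/slo/snanaseb/smaseg/kivoko/bost, c→cefi, yielding created.
I invoke shelfsys etch on p→/slo/snanaseb/kepopli, c→tovirn, giving created.
I call shelfsys crv on p→/slo/snanaseb/smaseg/kivoko/pre, giving ok.


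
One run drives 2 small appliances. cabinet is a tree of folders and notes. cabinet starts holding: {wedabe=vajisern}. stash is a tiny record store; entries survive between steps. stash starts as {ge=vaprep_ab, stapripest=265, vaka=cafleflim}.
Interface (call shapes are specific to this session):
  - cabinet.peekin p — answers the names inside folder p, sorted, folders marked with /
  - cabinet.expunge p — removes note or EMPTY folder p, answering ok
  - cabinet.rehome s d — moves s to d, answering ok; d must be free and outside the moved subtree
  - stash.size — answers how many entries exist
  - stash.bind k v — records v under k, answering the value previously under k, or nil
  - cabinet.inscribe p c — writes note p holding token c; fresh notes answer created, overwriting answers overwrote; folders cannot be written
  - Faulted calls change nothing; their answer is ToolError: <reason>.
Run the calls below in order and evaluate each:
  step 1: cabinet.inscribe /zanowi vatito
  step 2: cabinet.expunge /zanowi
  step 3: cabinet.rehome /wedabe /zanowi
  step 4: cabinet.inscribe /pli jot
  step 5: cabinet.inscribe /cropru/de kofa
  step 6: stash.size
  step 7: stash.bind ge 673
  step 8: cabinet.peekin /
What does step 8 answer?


Answer: [pli, zanowi]

Derivation:
Calling cabinet.inscribe with p='/zanowi', c='vatito', which returns created.
I try cabinet.expunge with p='/zanowi', yielding ok.
I invoke cabinet.rehome with s='/wedabe', d='/zanowi', → ok.
I call cabinet.inscribe with p='/pli', c='jot': created.
I use cabinet.inscribe with p='/cropru/de', c='kofa', yielding ToolError: no parent.
Then stash.size, and observe 3.
Calling stash.bind with k='ge', v='673', — result: vaprep_ab.
I use cabinet.peekin with p='/', which returns [pli, zanowi].


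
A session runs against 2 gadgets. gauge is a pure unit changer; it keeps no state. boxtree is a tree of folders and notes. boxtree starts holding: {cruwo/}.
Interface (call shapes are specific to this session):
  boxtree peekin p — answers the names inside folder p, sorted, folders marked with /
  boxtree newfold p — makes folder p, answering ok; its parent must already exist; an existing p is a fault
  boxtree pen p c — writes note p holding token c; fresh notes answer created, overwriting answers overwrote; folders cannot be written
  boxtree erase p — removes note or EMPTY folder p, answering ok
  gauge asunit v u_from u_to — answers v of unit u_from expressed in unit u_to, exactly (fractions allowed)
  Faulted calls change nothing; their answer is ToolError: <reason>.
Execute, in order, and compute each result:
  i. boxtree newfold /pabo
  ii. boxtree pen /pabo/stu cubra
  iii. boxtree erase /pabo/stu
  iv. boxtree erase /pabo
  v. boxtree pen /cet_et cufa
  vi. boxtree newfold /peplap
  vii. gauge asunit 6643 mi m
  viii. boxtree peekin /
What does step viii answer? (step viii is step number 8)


# boxtree newfold(/pabo) : ok
# boxtree pen(/pabo/stu, cubra) : created
# boxtree erase(/pabo/stu) : ok
# boxtree erase(/pabo) : ok
# boxtree pen(/cet_et, cufa) : created
# boxtree newfold(/peplap) : ok
# gauge asunit(6643, mi, m) : 1336359024/125
# boxtree peekin(/) : [cet_et, cruwo/, peplap/]

Answer: [cet_et, cruwo/, peplap/]


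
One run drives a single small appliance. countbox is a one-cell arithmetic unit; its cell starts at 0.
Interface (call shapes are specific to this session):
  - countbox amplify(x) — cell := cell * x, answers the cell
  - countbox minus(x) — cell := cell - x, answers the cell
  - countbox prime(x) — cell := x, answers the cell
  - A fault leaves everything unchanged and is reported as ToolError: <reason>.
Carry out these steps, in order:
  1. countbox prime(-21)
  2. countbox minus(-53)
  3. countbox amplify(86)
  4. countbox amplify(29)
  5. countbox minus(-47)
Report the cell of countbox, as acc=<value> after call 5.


Answer: acc=79855

Derivation:
$ countbox prime x→-21
[out] -21
$ countbox minus x→-53
[out] 32
$ countbox amplify x→86
[out] 2752
$ countbox amplify x→29
[out] 79808
$ countbox minus x→-47
[out] 79855


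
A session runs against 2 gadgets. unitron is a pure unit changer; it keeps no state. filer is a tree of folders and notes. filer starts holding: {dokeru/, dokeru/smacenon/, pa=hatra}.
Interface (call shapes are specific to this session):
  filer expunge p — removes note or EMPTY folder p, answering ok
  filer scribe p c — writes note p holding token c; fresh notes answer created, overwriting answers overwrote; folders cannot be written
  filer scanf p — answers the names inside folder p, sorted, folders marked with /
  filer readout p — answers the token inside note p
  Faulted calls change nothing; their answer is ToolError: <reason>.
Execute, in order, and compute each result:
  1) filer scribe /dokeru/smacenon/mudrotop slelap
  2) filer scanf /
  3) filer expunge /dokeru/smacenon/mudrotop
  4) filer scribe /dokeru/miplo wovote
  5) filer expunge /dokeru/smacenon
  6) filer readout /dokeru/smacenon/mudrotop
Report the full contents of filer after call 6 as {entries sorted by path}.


I run filer scribe(p: /dokeru/smacenon/mudrotop, c: slelap), → created.
Calling filer scanf(p: /), and get [dokeru/, pa].
Invoking filer expunge(p: /dokeru/smacenon/mudrotop), and see ok.
I run filer scribe(p: /dokeru/miplo, c: wovote), and see created.
Invoking filer expunge(p: /dokeru/smacenon), and observe ok.
Now I run filer readout(p: /dokeru/smacenon/mudrotop), and see ToolError: not found.

Answer: {dokeru/, dokeru/miplo=wovote, pa=hatra}


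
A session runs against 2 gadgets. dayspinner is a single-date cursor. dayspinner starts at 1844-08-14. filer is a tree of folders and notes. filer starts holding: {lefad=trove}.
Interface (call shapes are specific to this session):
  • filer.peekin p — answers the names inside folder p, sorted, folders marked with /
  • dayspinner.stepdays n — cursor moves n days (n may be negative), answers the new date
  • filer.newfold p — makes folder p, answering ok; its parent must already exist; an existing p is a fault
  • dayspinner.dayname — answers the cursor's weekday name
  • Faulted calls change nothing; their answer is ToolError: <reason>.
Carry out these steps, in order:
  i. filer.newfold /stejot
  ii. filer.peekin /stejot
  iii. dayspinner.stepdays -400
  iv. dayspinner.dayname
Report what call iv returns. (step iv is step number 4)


Answer: Tuesday

Derivation:
Now I run newfold on p→/stejot, which returns ok.
I invoke peekin on p→/stejot, and get [].
I run stepdays on n→-400, and get 1843-07-11.
I use dayname: Tuesday.


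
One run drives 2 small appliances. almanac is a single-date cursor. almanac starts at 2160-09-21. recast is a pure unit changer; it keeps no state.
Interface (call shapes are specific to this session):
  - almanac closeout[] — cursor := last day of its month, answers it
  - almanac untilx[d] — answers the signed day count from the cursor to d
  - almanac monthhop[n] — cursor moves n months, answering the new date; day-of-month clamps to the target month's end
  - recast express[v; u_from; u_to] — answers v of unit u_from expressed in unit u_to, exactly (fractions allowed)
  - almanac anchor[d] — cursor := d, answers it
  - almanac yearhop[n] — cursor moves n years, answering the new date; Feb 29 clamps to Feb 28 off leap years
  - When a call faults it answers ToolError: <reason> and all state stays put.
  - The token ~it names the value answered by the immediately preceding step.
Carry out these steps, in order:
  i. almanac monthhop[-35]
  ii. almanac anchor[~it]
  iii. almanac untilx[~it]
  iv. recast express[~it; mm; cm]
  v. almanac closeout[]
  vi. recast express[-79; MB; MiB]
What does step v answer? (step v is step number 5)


Now I run almanac monthhop with -35, which returns 2157-10-21.
I use almanac anchor with ~it, yielding 2157-10-21.
Invoking almanac untilx with ~it, — result: 0.
Now I run recast express with ~it, mm, cm, — result: 0.
Next I call almanac closeout(), and see 2157-10-31.
Invoking recast express with -79, MB, MiB, and see -1234375/16384.

Answer: 2157-10-31


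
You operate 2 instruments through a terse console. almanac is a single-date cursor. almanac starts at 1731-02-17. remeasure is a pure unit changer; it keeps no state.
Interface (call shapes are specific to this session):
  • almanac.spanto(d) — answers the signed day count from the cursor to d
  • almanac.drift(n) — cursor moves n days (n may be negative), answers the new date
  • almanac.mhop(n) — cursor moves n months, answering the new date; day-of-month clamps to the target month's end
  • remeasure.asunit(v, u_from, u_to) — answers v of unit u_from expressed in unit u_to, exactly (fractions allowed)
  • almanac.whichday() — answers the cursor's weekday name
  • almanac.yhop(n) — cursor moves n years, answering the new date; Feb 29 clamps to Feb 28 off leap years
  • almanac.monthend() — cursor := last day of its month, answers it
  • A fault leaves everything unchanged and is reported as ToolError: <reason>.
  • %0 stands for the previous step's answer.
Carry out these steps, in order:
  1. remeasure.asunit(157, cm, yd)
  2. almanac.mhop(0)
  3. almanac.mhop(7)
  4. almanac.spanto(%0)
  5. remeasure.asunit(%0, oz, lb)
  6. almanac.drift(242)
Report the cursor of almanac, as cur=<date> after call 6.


Answer: cur=1732-05-16

Derivation:
>> remeasure.asunit(v→157, u_from→cm, u_to→yd)
<< 3925/2286
>> almanac.mhop(n→0)
<< 1731-02-17
>> almanac.mhop(n→7)
<< 1731-09-17
>> almanac.spanto(d→%0)
<< 0
>> remeasure.asunit(v→%0, u_from→oz, u_to→lb)
<< 0
>> almanac.drift(n→242)
<< 1732-05-16
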